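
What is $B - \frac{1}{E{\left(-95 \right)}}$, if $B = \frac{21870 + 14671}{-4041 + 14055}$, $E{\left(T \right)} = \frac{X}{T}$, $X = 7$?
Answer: $\frac{1207117}{70098} \approx 17.22$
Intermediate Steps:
$E{\left(T \right)} = \frac{7}{T}$
$B = \frac{36541}{10014} \approx 3.649$
$B - \frac{1}{E{\left(-95 \right)}} = \frac{36541}{10014} - \frac{1}{7 \frac{1}{-95}} = \frac{36541}{10014} - \frac{1}{7 \left(- \frac{1}{95}\right)} = \frac{36541}{10014} - \frac{1}{- \frac{7}{95}} = \frac{36541}{10014} - - \frac{95}{7} = \frac{36541}{10014} + \frac{95}{7} = \frac{1207117}{70098}$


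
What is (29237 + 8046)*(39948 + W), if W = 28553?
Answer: 2553922783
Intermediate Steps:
(29237 + 8046)*(39948 + W) = (29237 + 8046)*(39948 + 28553) = 37283*68501 = 2553922783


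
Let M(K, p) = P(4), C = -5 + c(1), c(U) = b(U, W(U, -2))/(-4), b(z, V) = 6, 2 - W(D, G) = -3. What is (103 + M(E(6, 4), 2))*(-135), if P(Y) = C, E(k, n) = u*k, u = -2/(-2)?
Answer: -26055/2 ≈ -13028.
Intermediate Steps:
W(D, G) = 5 (W(D, G) = 2 - 1*(-3) = 2 + 3 = 5)
c(U) = -3/2 (c(U) = 6/(-4) = 6*(-¼) = -3/2)
u = 1 (u = -2*(-½) = 1)
E(k, n) = k (E(k, n) = 1*k = k)
C = -13/2 (C = -5 - 3/2 = -13/2 ≈ -6.5000)
P(Y) = -13/2
M(K, p) = -13/2
(103 + M(E(6, 4), 2))*(-135) = (103 - 13/2)*(-135) = (193/2)*(-135) = -26055/2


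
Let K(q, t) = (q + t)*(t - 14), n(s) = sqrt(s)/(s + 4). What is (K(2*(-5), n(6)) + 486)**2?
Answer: 979964209/2500 - 375636*sqrt(6)/125 ≈ 3.8463e+5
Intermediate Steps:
n(s) = sqrt(s)/(4 + s)
K(q, t) = (-14 + t)*(q + t) (K(q, t) = (q + t)*(-14 + t) = (-14 + t)*(q + t))
(K(2*(-5), n(6)) + 486)**2 = (((sqrt(6)/(4 + 6))**2 - 28*(-5) - 14*sqrt(6)/(4 + 6) + (2*(-5))*(sqrt(6)/(4 + 6))) + 486)**2 = (((sqrt(6)/10)**2 - 14*(-10) - 14*sqrt(6)/10 - 10*sqrt(6)/10) + 486)**2 = (((sqrt(6)*(1/10))**2 + 140 - 14*sqrt(6)/10 - 10*sqrt(6)/10) + 486)**2 = (((sqrt(6)/10)**2 + 140 - 7*sqrt(6)/5 - sqrt(6)) + 486)**2 = ((3/50 + 140 - 7*sqrt(6)/5 - sqrt(6)) + 486)**2 = ((7003/50 - 12*sqrt(6)/5) + 486)**2 = (31303/50 - 12*sqrt(6)/5)**2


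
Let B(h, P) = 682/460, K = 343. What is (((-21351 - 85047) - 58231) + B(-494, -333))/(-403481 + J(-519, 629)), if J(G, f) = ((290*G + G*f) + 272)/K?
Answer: 4329154949/10646751520 ≈ 0.40662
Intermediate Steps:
B(h, P) = 341/230 (B(h, P) = 682*(1/460) = 341/230)
J(G, f) = 272/343 + 290*G/343 + G*f/343 (J(G, f) = ((290*G + G*f) + 272)/343 = (272 + 290*G + G*f)*(1/343) = 272/343 + 290*G/343 + G*f/343)
(((-21351 - 85047) - 58231) + B(-494, -333))/(-403481 + J(-519, 629)) = (((-21351 - 85047) - 58231) + 341/230)/(-403481 + (272/343 + (290/343)*(-519) + (1/343)*(-519)*629)) = ((-106398 - 58231) + 341/230)/(-403481 + (272/343 - 150510/343 - 326451/343)) = (-164629 + 341/230)/(-403481 - 476689/343) = -37864329/(230*(-138870672/343)) = -37864329/230*(-343/138870672) = 4329154949/10646751520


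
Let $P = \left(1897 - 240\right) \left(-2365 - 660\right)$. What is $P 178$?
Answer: $-892211650$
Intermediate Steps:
$P = -5012425$ ($P = 1657 \left(-3025\right) = -5012425$)
$P 178 = \left(-5012425\right) 178 = -892211650$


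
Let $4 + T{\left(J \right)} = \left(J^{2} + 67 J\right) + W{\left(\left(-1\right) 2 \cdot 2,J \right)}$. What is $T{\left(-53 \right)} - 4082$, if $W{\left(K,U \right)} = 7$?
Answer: $-4821$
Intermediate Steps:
$T{\left(J \right)} = 3 + J^{2} + 67 J$ ($T{\left(J \right)} = -4 + \left(\left(J^{2} + 67 J\right) + 7\right) = -4 + \left(7 + J^{2} + 67 J\right) = 3 + J^{2} + 67 J$)
$T{\left(-53 \right)} - 4082 = \left(3 + \left(-53\right)^{2} + 67 \left(-53\right)\right) - 4082 = \left(3 + 2809 - 3551\right) - 4082 = -739 - 4082 = -4821$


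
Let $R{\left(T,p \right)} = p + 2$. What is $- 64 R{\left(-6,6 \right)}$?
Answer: $-512$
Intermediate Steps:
$R{\left(T,p \right)} = 2 + p$
$- 64 R{\left(-6,6 \right)} = - 64 \left(2 + 6\right) = \left(-64\right) 8 = -512$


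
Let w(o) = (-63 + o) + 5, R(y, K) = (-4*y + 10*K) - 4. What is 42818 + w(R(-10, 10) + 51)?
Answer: 42947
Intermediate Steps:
R(y, K) = -4 - 4*y + 10*K
w(o) = -58 + o
42818 + w(R(-10, 10) + 51) = 42818 + (-58 + ((-4 - 4*(-10) + 10*10) + 51)) = 42818 + (-58 + ((-4 + 40 + 100) + 51)) = 42818 + (-58 + (136 + 51)) = 42818 + (-58 + 187) = 42818 + 129 = 42947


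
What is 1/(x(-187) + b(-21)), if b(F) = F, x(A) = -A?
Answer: 1/166 ≈ 0.0060241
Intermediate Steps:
1/(x(-187) + b(-21)) = 1/(-1*(-187) - 21) = 1/(187 - 21) = 1/166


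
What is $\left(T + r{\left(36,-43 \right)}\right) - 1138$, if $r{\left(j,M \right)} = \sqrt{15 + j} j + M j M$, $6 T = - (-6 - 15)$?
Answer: $\frac{130859}{2} + 36 \sqrt{51} \approx 65687.0$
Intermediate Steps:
$T = \frac{7}{2}$ ($T = \frac{\left(-1\right) \left(-6 - 15\right)}{6} = \frac{\left(-1\right) \left(-21\right)}{6} = \frac{1}{6} \cdot 21 = \frac{7}{2} \approx 3.5$)
$r{\left(j,M \right)} = j M^{2} + j \sqrt{15 + j}$ ($r{\left(j,M \right)} = j \sqrt{15 + j} + j M^{2} = j M^{2} + j \sqrt{15 + j}$)
$\left(T + r{\left(36,-43 \right)}\right) - 1138 = \left(\frac{7}{2} + 36 \left(\left(-43\right)^{2} + \sqrt{15 + 36}\right)\right) - 1138 = \left(\frac{7}{2} + 36 \left(1849 + \sqrt{51}\right)\right) - 1138 = \left(\frac{7}{2} + \left(66564 + 36 \sqrt{51}\right)\right) - 1138 = \left(\frac{133135}{2} + 36 \sqrt{51}\right) - 1138 = \frac{130859}{2} + 36 \sqrt{51}$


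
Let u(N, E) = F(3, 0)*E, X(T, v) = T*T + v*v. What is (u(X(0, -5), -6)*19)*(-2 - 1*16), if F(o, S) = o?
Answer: 6156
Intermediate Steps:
X(T, v) = T**2 + v**2
u(N, E) = 3*E
(u(X(0, -5), -6)*19)*(-2 - 1*16) = ((3*(-6))*19)*(-2 - 1*16) = (-18*19)*(-2 - 16) = -342*(-18) = 6156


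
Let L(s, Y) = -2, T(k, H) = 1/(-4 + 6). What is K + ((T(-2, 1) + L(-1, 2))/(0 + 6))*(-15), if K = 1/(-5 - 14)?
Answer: 281/76 ≈ 3.6974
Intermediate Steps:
T(k, H) = ½ (T(k, H) = 1/2 = ½)
K = -1/19 (K = 1/(-19) = -1/19 ≈ -0.052632)
K + ((T(-2, 1) + L(-1, 2))/(0 + 6))*(-15) = -1/19 + ((½ - 2)/(0 + 6))*(-15) = -1/19 - 3/2/6*(-15) = -1/19 - 3/2*⅙*(-15) = -1/19 - ¼*(-15) = -1/19 + 15/4 = 281/76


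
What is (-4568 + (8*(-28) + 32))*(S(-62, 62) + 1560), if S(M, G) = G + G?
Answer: -8015840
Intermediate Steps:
S(M, G) = 2*G
(-4568 + (8*(-28) + 32))*(S(-62, 62) + 1560) = (-4568 + (8*(-28) + 32))*(2*62 + 1560) = (-4568 + (-224 + 32))*(124 + 1560) = (-4568 - 192)*1684 = -4760*1684 = -8015840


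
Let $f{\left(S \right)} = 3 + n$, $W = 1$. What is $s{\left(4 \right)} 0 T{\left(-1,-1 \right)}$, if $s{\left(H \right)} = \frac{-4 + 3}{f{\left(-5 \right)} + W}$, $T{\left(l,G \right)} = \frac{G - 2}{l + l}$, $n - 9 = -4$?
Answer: $0$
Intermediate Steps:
$n = 5$ ($n = 9 - 4 = 5$)
$T{\left(l,G \right)} = \frac{-2 + G}{2 l}$
$f{\left(S \right)} = 8$ ($f{\left(S \right)} = 3 + 5 = 8$)
$s{\left(H \right)} = - \frac{1}{9}$ ($s{\left(H \right)} = \frac{-4 + 3}{8 + 1} = - \frac{1}{9}$)
$s{\left(4 \right)} 0 T{\left(-1,-1 \right)} = \left(- \frac{1}{9}\right) 0 \frac{-2 - 1}{2 \left(-1\right)} = 0 \cdot \frac{1}{2} \left(-1\right) \left(-3\right) = 0 \cdot \frac{3}{2} = 0$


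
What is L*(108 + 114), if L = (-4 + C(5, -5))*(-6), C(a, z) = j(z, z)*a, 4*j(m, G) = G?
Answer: 13653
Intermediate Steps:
j(m, G) = G/4
C(a, z) = a*z/4 (C(a, z) = (z/4)*a = a*z/4)
L = 123/2 (L = (-4 + (¼)*5*(-5))*(-6) = (-4 - 25/4)*(-6) = -41/4*(-6) = 123/2 ≈ 61.500)
L*(108 + 114) = 123*(108 + 114)/2 = (123/2)*222 = 13653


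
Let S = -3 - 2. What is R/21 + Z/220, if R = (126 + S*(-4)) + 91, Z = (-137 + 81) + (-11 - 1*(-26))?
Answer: 17093/1540 ≈ 11.099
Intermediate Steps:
S = -5
Z = -41 (Z = -56 + (-11 + 26) = -56 + 15 = -41)
R = 237 (R = (126 - 5*(-4)) + 91 = (126 + 20) + 91 = 146 + 91 = 237)
R/21 + Z/220 = 237/21 - 41/220 = 237*(1/21) - 41*1/220 = 79/7 - 41/220 = 17093/1540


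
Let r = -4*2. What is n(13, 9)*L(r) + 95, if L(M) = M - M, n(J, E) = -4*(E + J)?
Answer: 95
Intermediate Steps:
r = -8
n(J, E) = -4*E - 4*J
L(M) = 0
n(13, 9)*L(r) + 95 = (-4*9 - 4*13)*0 + 95 = (-36 - 52)*0 + 95 = -88*0 + 95 = 0 + 95 = 95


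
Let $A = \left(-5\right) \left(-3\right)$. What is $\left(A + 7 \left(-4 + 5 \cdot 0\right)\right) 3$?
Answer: $-39$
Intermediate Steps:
$A = 15$
$\left(A + 7 \left(-4 + 5 \cdot 0\right)\right) 3 = \left(15 + 7 \left(-4 + 5 \cdot 0\right)\right) 3 = \left(15 + 7 \left(-4 + 0\right)\right) 3 = \left(15 + 7 \left(-4\right)\right) 3 = \left(15 - 28\right) 3 = \left(-13\right) 3 = -39$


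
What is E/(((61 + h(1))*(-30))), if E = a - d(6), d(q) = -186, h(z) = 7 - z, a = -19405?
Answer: 19219/2010 ≈ 9.5617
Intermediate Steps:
E = -19219 (E = -19405 - 1*(-186) = -19405 + 186 = -19219)
E/(((61 + h(1))*(-30))) = -19219*(-1/(30*(61 + (7 - 1*1)))) = -19219*(-1/(30*(61 + (7 - 1)))) = -19219*(-1/(30*(61 + 6))) = -19219/(67*(-30)) = -19219/(-2010) = -19219*(-1/2010) = 19219/2010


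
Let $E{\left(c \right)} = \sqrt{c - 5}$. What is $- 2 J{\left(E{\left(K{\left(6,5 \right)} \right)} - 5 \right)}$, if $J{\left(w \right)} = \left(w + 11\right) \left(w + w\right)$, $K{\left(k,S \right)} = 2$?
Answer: $132 - 4 i \sqrt{3} \approx 132.0 - 6.9282 i$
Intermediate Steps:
$E{\left(c \right)} = \sqrt{-5 + c}$
$J{\left(w \right)} = 2 w \left(11 + w\right)$ ($J{\left(w \right)} = \left(11 + w\right) 2 w = 2 w \left(11 + w\right)$)
$- 2 J{\left(E{\left(K{\left(6,5 \right)} \right)} - 5 \right)} = - 2 \cdot 2 \left(\sqrt{-5 + 2} - 5\right) \left(11 + \left(\sqrt{-5 + 2} - 5\right)\right) = - 2 \cdot 2 \left(\sqrt{-3} - 5\right) \left(11 - \left(5 - \sqrt{-3}\right)\right) = - 2 \cdot 2 \left(i \sqrt{3} - 5\right) \left(11 - \left(5 - i \sqrt{3}\right)\right) = - 2 \cdot 2 \left(-5 + i \sqrt{3}\right) \left(11 - \left(5 - i \sqrt{3}\right)\right) = - 2 \cdot 2 \left(-5 + i \sqrt{3}\right) \left(6 + i \sqrt{3}\right) = - 4 \left(-5 + i \sqrt{3}\right) \left(6 + i \sqrt{3}\right)$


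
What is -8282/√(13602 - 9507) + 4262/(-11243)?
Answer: -4262/11243 - 8282*√455/1365 ≈ -129.80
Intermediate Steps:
-8282/√(13602 - 9507) + 4262/(-11243) = -8282*√455/1365 + 4262*(-1/11243) = -8282*√455/1365 - 4262/11243 = -4262/11243 - 8282*√455/1365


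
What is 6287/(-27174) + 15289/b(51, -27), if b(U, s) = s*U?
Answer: -141373495/12472866 ≈ -11.334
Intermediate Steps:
b(U, s) = U*s
6287/(-27174) + 15289/b(51, -27) = 6287/(-27174) + 15289/((51*(-27))) = 6287*(-1/27174) + 15289/(-1377) = -6287/27174 + 15289*(-1/1377) = -6287/27174 - 15289/1377 = -141373495/12472866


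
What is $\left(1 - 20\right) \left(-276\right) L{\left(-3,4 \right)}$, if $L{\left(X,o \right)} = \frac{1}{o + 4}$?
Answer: $\frac{1311}{2} \approx 655.5$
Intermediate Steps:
$L{\left(X,o \right)} = \frac{1}{4 + o}$
$\left(1 - 20\right) \left(-276\right) L{\left(-3,4 \right)} = \frac{\left(1 - 20\right) \left(-276\right)}{4 + 4} = \frac{\left(1 - 20\right) \left(-276\right)}{8} = \left(-19\right) \left(-276\right) \frac{1}{8} = 5244 \cdot \frac{1}{8} = \frac{1311}{2}$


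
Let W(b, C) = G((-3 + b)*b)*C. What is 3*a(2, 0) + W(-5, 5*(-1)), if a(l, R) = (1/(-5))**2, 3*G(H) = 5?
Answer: -616/75 ≈ -8.2133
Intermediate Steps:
G(H) = 5/3 (G(H) = (1/3)*5 = 5/3)
a(l, R) = 1/25 (a(l, R) = (-1/5)**2 = 1/25)
W(b, C) = 5*C/3
3*a(2, 0) + W(-5, 5*(-1)) = 3*(1/25) + 5*(5*(-1))/3 = 3/25 + (5/3)*(-5) = 3/25 - 25/3 = -616/75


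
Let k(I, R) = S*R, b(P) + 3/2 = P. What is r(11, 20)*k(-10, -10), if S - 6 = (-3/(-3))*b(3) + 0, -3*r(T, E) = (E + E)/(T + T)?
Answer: 500/11 ≈ 45.455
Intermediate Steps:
b(P) = -3/2 + P
r(T, E) = -E/(3*T) (r(T, E) = -(E + E)/(3*(T + T)) = -2*E/(3*(2*T)) = -2*E*1/(2*T)/3 = -E/(3*T))
S = 15/2 (S = 6 + ((-3/(-3))*(-3/2 + 3) + 0) = 6 + (-3*(-⅓)*(3/2) + 0) = 6 + (1*(3/2) + 0) = 6 + (3/2 + 0) = 6 + 3/2 = 15/2 ≈ 7.5000)
k(I, R) = 15*R/2
r(11, 20)*k(-10, -10) = (-⅓*20/11)*((15/2)*(-10)) = -⅓*20*1/11*(-75) = -20/33*(-75) = 500/11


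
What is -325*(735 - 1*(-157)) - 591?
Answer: -290491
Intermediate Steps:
-325*(735 - 1*(-157)) - 591 = -325*(735 + 157) - 591 = -325*892 - 591 = -289900 - 591 = -290491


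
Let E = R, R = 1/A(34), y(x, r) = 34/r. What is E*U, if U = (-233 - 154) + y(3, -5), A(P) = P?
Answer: -1969/170 ≈ -11.582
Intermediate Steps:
R = 1/34 ≈ 0.029412
E = 1/34 ≈ 0.029412
U = -1969/5 (U = (-233 - 154) + 34/(-5) = -387 + 34*(-1/5) = -387 - 34/5 = -1969/5 ≈ -393.80)
E*U = (1/34)*(-1969/5) = -1969/170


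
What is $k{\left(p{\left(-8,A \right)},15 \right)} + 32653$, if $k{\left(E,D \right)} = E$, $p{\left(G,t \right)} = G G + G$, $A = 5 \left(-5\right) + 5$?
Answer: $32709$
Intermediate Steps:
$A = -20$ ($A = -25 + 5 = -20$)
$p{\left(G,t \right)} = G + G^{2}$ ($p{\left(G,t \right)} = G^{2} + G = G + G^{2}$)
$k{\left(p{\left(-8,A \right)},15 \right)} + 32653 = - 8 \left(1 - 8\right) + 32653 = \left(-8\right) \left(-7\right) + 32653 = 56 + 32653 = 32709$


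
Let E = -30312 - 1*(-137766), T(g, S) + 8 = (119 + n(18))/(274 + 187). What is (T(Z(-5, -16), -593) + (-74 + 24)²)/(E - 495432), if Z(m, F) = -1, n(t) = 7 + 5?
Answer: -382981/59619286 ≈ -0.0064238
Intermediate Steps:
n(t) = 12
T(g, S) = -3557/461 (T(g, S) = -8 + (119 + 12)/(274 + 187) = -8 + 131/461 = -3557/461)
E = 107454 (E = -30312 + 137766 = 107454)
(T(Z(-5, -16), -593) + (-74 + 24)²)/(E - 495432) = (-3557/461 + (-74 + 24)²)/(107454 - 495432) = (-3557/461 + (-50)²)/(-387978) = (-3557/461 + 2500)*(-1/387978) = (1148943/461)*(-1/387978) = -382981/59619286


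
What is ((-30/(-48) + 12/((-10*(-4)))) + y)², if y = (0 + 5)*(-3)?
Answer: 316969/1600 ≈ 198.11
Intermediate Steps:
y = -15 (y = 5*(-3) = -15)
((-30/(-48) + 12/((-10*(-4)))) + y)² = ((-30/(-48) + 12/((-10*(-4)))) - 15)² = ((-30*(-1/48) + 12/40) - 15)² = ((5/8 + 12*(1/40)) - 15)² = ((5/8 + 3/10) - 15)² = (37/40 - 15)² = (-563/40)² = 316969/1600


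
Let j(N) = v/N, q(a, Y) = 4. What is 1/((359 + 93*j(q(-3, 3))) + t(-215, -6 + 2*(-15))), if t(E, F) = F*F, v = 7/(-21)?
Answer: 4/6589 ≈ 0.00060707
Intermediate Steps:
v = -⅓ (v = 7*(-1/21) = -⅓ ≈ -0.33333)
j(N) = -1/(3*N)
t(E, F) = F²
1/((359 + 93*j(q(-3, 3))) + t(-215, -6 + 2*(-15))) = 1/((359 + 93*(-⅓/4)) + (-6 + 2*(-15))²) = 1/((359 + 93*(-⅓*¼)) + (-6 - 30)²) = 1/((359 + 93*(-1/12)) + (-36)²) = 1/((359 - 31/4) + 1296) = 1/(1405/4 + 1296) = 1/(6589/4) = 4/6589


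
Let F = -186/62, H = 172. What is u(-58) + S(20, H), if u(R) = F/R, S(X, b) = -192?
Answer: -11133/58 ≈ -191.95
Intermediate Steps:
F = -3 (F = -186*1/62 = -3)
u(R) = -3/R
u(-58) + S(20, H) = -3/(-58) - 192 = -3*(-1/58) - 192 = 3/58 - 192 = -11133/58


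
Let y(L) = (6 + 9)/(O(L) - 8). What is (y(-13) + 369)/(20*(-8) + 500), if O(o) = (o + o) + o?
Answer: 4332/3995 ≈ 1.0844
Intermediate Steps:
O(o) = 3*o (O(o) = 2*o + o = 3*o)
y(L) = 15/(-8 + 3*L) (y(L) = (6 + 9)/(3*L - 8) = 15/(-8 + 3*L))
(y(-13) + 369)/(20*(-8) + 500) = (15/(-8 + 3*(-13)) + 369)/(20*(-8) + 500) = (15/(-8 - 39) + 369)/(-160 + 500) = (15/(-47) + 369)/340 = (15*(-1/47) + 369)*(1/340) = (-15/47 + 369)*(1/340) = (17328/47)*(1/340) = 4332/3995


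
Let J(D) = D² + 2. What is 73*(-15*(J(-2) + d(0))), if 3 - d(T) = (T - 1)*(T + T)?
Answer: -9855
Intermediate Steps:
J(D) = 2 + D²
d(T) = 3 - 2*T*(-1 + T) (d(T) = 3 - (T - 1)*(T + T) = 3 - (-1 + T)*2*T = 3 - 2*T*(-1 + T))
73*(-15*(J(-2) + d(0))) = 73*(-15*((2 + (-2)²) + (3 - 2*0² + 2*0))) = 73*(-15*((2 + 4) + (3 - 2*0 + 0))) = 73*(-15*(6 + (3 + 0 + 0))) = 73*(-15*(6 + 3)) = 73*(-15*9) = 73*(-135) = -9855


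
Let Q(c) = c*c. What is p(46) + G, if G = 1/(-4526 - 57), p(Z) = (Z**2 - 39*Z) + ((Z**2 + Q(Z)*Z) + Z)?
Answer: 457475059/4583 ≈ 99820.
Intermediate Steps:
Q(c) = c**2
p(Z) = Z**3 - 38*Z + 2*Z**2 (p(Z) = (Z**2 - 39*Z) + ((Z**2 + Z**2*Z) + Z) = (Z**2 - 39*Z) + ((Z**2 + Z**3) + Z) = (Z**2 - 39*Z) + (Z + Z**2 + Z**3) = Z**3 - 38*Z + 2*Z**2)
G = -1/4583 (G = 1/(-4583) = -1/4583 ≈ -0.00021820)
p(46) + G = 46*(-38 + 46**2 + 2*46) - 1/4583 = 46*(-38 + 2116 + 92) - 1/4583 = 46*2170 - 1/4583 = 99820 - 1/4583 = 457475059/4583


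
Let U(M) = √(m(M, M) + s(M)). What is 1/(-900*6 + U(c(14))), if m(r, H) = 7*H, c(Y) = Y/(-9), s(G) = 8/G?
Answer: -34020/183708101 - 3*I*√7070/1837081010 ≈ -0.00018519 - 1.3731e-7*I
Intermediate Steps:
c(Y) = -Y/9 (c(Y) = Y*(-⅑) = -Y/9)
U(M) = √(7*M + 8/M)
1/(-900*6 + U(c(14))) = 1/(-900*6 + √(7*(-⅑*14) + 8/((-⅑*14)))) = 1/(-5400 + √(7*(-14/9) + 8/(-14/9))) = 1/(-5400 + √(-98/9 + 8*(-9/14))) = 1/(-5400 + √(-98/9 - 36/7)) = 1/(-5400 + √(-1010/63)) = 1/(-5400 + I*√7070/21)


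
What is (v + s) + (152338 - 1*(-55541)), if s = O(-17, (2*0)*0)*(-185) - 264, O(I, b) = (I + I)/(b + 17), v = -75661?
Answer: 132324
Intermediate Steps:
O(I, b) = 2*I/(17 + b) (O(I, b) = (2*I)/(17 + b) = 2*I/(17 + b))
s = 106 (s = (2*(-17)/(17 + (2*0)*0))*(-185) - 264 = (2*(-17)/(17 + 0*0))*(-185) - 264 = (2*(-17)/(17 + 0))*(-185) - 264 = (2*(-17)/17)*(-185) - 264 = (2*(-17)*(1/17))*(-185) - 264 = -2*(-185) - 264 = 370 - 264 = 106)
(v + s) + (152338 - 1*(-55541)) = (-75661 + 106) + (152338 - 1*(-55541)) = -75555 + (152338 + 55541) = -75555 + 207879 = 132324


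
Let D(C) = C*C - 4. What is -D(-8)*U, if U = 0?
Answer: 0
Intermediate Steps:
D(C) = -4 + C² (D(C) = C² - 4 = -4 + C²)
-D(-8)*U = -(-4 + (-8)²)*0 = -(-4 + 64)*0 = -60*0 = -1*0 = 0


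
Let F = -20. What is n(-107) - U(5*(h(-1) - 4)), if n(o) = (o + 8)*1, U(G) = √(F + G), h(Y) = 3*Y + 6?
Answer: -99 - 5*I ≈ -99.0 - 5.0*I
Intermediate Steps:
h(Y) = 6 + 3*Y
U(G) = √(-20 + G)
n(o) = 8 + o (n(o) = (8 + o)*1 = 8 + o)
n(-107) - U(5*(h(-1) - 4)) = (8 - 107) - √(-20 + 5*((6 + 3*(-1)) - 4)) = -99 - √(-20 + 5*((6 - 3) - 4)) = -99 - √(-20 + 5*(3 - 4)) = -99 - √(-20 + 5*(-1)) = -99 - √(-20 - 5) = -99 - √(-25) = -99 - 5*I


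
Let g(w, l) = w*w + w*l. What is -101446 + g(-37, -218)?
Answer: -92011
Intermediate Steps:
g(w, l) = w² + l*w
-101446 + g(-37, -218) = -101446 - 37*(-218 - 37) = -101446 - 37*(-255) = -101446 + 9435 = -92011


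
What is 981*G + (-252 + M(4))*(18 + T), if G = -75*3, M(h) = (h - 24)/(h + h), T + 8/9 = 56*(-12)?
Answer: -486502/9 ≈ -54056.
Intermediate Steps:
T = -6056/9 (T = -8/9 + 56*(-12) = -8/9 - 672 = -6056/9 ≈ -672.89)
M(h) = (-24 + h)/(2*h) (M(h) = (-24 + h)/((2*h)) = (-24 + h)*(1/(2*h)) = (-24 + h)/(2*h))
G = -225
981*G + (-252 + M(4))*(18 + T) = 981*(-225) + (-252 + (½)*(-24 + 4)/4)*(18 - 6056/9) = -220725 + (-252 + (½)*(¼)*(-20))*(-5894/9) = -220725 + (-252 - 5/2)*(-5894/9) = -220725 - 509/2*(-5894/9) = -220725 + 1500023/9 = -486502/9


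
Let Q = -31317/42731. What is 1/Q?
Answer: -3287/2409 ≈ -1.3645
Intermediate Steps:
Q = -2409/3287 (Q = -31317*1/42731 = -2409/3287 ≈ -0.73289)
1/Q = 1/(-2409/3287) = -3287/2409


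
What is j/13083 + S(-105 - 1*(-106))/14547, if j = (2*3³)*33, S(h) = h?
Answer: 8645279/63439467 ≈ 0.13628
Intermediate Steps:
j = 1782 (j = (2*27)*33 = 54*33 = 1782)
j/13083 + S(-105 - 1*(-106))/14547 = 1782/13083 + (-105 - 1*(-106))/14547 = 1782*(1/13083) + (-105 + 106)*(1/14547) = 594/4361 + 1*(1/14547) = 594/4361 + 1/14547 = 8645279/63439467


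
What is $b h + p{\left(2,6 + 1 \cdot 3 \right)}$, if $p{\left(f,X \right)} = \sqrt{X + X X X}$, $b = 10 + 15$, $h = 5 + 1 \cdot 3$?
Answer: $200 + 3 \sqrt{82} \approx 227.17$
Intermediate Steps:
$h = 8$ ($h = 5 + 3 = 8$)
$b = 25$
$p{\left(f,X \right)} = \sqrt{X + X^{3}}$ ($p{\left(f,X \right)} = \sqrt{X + X^{2} X} = \sqrt{X + X^{3}}$)
$b h + p{\left(2,6 + 1 \cdot 3 \right)} = 25 \cdot 8 + \sqrt{\left(6 + 1 \cdot 3\right) + \left(6 + 1 \cdot 3\right)^{3}} = 200 + \sqrt{\left(6 + 3\right) + \left(6 + 3\right)^{3}} = 200 + \sqrt{9 + 9^{3}} = 200 + \sqrt{9 + 729} = 200 + \sqrt{738} = 200 + 3 \sqrt{82}$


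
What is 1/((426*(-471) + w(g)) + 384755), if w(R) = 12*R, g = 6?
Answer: 1/184181 ≈ 5.4294e-6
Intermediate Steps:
1/((426*(-471) + w(g)) + 384755) = 1/((426*(-471) + 12*6) + 384755) = 1/((-200646 + 72) + 384755) = 1/(-200574 + 384755) = 1/184181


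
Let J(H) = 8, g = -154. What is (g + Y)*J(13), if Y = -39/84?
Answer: -8650/7 ≈ -1235.7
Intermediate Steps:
Y = -13/28 (Y = -39*1/84 = -13/28 ≈ -0.46429)
(g + Y)*J(13) = (-154 - 13/28)*8 = -4325/28*8 = -8650/7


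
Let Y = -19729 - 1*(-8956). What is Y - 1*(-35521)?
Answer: 24748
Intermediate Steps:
Y = -10773 (Y = -19729 + 8956 = -10773)
Y - 1*(-35521) = -10773 - 1*(-35521) = -10773 + 35521 = 24748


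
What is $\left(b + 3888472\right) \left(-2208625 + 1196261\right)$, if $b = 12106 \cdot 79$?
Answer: $-4904747675944$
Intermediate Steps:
$b = 956374$
$\left(b + 3888472\right) \left(-2208625 + 1196261\right) = \left(956374 + 3888472\right) \left(-2208625 + 1196261\right) = 4844846 \left(-1012364\right) = -4904747675944$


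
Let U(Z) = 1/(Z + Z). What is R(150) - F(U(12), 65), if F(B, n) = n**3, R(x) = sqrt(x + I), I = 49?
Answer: -274625 + sqrt(199) ≈ -2.7461e+5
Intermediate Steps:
R(x) = sqrt(49 + x) (R(x) = sqrt(x + 49) = sqrt(49 + x))
U(Z) = 1/(2*Z)
R(150) - F(U(12), 65) = sqrt(49 + 150) - 1*65**3 = sqrt(199) - 1*274625 = sqrt(199) - 274625 = -274625 + sqrt(199)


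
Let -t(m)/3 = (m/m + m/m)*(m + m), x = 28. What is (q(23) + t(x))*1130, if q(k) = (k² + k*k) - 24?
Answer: 788740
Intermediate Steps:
q(k) = -24 + 2*k² (q(k) = (k² + k²) - 24 = 2*k² - 24 = -24 + 2*k²)
t(m) = -12*m (t(m) = -3*(m/m + m/m)*(m + m) = -3*(1 + 1)*2*m = -6*2*m = -12*m)
(q(23) + t(x))*1130 = ((-24 + 2*23²) - 12*28)*1130 = ((-24 + 2*529) - 336)*1130 = ((-24 + 1058) - 336)*1130 = (1034 - 336)*1130 = 698*1130 = 788740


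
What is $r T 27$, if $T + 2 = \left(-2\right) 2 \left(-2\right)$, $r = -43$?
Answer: $-6966$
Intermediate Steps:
$T = 6$ ($T = -2 + \left(-2\right) 2 \left(-2\right) = -2 - -8 = -2 + 8 = 6$)
$r T 27 = \left(-43\right) 6 \cdot 27 = \left(-258\right) 27 = -6966$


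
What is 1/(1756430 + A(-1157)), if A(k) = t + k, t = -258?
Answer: 1/1755015 ≈ 5.6980e-7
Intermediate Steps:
A(k) = -258 + k
1/(1756430 + A(-1157)) = 1/(1756430 + (-258 - 1157)) = 1/(1756430 - 1415) = 1/1755015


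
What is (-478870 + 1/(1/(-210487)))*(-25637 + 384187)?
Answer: -247168952350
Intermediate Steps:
(-478870 + 1/(1/(-210487)))*(-25637 + 384187) = (-478870 + 1/(-1/210487))*358550 = (-478870 - 210487)*358550 = -689357*358550 = -247168952350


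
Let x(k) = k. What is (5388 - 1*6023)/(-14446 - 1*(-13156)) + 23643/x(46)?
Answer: 1526434/2967 ≈ 514.47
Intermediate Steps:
(5388 - 1*6023)/(-14446 - 1*(-13156)) + 23643/x(46) = (5388 - 1*6023)/(-14446 - 1*(-13156)) + 23643/46 = (5388 - 6023)/(-14446 + 13156) + 23643*(1/46) = -635/(-1290) + 23643/46 = -635*(-1/1290) + 23643/46 = 127/258 + 23643/46 = 1526434/2967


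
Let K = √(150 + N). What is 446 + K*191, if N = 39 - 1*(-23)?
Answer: 446 + 382*√53 ≈ 3227.0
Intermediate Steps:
N = 62 (N = 39 + 23 = 62)
K = 2*√53 (K = √(150 + 62) = √212 = 2*√53 ≈ 14.560)
446 + K*191 = 446 + (2*√53)*191 = 446 + 382*√53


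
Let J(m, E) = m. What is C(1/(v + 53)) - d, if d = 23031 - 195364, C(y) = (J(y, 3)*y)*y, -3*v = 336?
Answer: 35393579206/205379 ≈ 1.7233e+5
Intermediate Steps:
v = -112 (v = -⅓*336 = -112)
C(y) = y³ (C(y) = (y*y)*y = y²*y = y³)
d = -172333
C(1/(v + 53)) - d = (1/(-112 + 53))³ - 1*(-172333) = (1/(-59))³ + 172333 = (-1/59)³ + 172333 = -1/205379 + 172333 = 35393579206/205379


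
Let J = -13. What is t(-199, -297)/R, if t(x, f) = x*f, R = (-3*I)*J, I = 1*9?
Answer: 2189/13 ≈ 168.38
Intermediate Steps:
I = 9
R = 351 (R = -3*9*(-13) = -27*(-13) = 351)
t(x, f) = f*x
t(-199, -297)/R = -297*(-199)/351 = 59103*(1/351) = 2189/13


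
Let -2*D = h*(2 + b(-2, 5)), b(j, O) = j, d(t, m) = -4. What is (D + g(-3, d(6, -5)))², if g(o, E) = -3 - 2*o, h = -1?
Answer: 9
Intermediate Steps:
D = 0 (D = -(-1)*(2 - 2)/2 = -(-1)*0/2 = -½*0 = 0)
(D + g(-3, d(6, -5)))² = (0 + (-3 - 2*(-3)))² = (0 + (-3 + 6))² = (0 + 3)² = 3² = 9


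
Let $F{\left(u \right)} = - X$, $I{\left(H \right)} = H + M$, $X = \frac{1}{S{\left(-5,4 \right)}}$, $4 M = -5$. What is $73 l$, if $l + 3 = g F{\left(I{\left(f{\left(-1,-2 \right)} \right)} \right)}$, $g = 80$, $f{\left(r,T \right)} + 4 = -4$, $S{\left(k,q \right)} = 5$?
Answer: $-1387$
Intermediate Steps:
$M = - \frac{5}{4}$ ($M = \frac{1}{4} \left(-5\right) = - \frac{5}{4} \approx -1.25$)
$f{\left(r,T \right)} = -8$ ($f{\left(r,T \right)} = -4 - 4 = -8$)
$X = \frac{1}{5} \approx 0.2$
$I{\left(H \right)} = - \frac{5}{4} + H$ ($I{\left(H \right)} = H - \frac{5}{4} = - \frac{5}{4} + H$)
$F{\left(u \right)} = - \frac{1}{5}$ ($F{\left(u \right)} = \left(-1\right) \frac{1}{5} = - \frac{1}{5}$)
$l = -19$ ($l = -3 + 80 \left(- \frac{1}{5}\right) = -3 - 16 = -19$)
$73 l = 73 \left(-19\right) = -1387$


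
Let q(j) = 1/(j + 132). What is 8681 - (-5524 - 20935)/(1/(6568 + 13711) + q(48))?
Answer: 96758775559/20459 ≈ 4.7294e+6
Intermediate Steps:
q(j) = 1/(132 + j)
8681 - (-5524 - 20935)/(1/(6568 + 13711) + q(48)) = 8681 - (-5524 - 20935)/(1/(6568 + 13711) + 1/(132 + 48)) = 8681 - (-26459)/(1/20279 + 1/180) = 8681 - (-26459)/20459/3650220 = 8681 - (-26459)*3650220/20459 = 8681 - 1*(-96581170980/20459) = 8681 + 96581170980/20459 = 96758775559/20459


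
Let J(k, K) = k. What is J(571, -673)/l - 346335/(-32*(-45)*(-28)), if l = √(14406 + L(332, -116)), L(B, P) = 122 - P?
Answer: 23089/2688 + 571*√3661/7322 ≈ 13.308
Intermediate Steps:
l = 2*√3661 (l = √(14406 + (122 - 1*(-116))) = √(14406 + (122 + 116)) = √(14406 + 238) = √14644 = 2*√3661 ≈ 121.01)
J(571, -673)/l - 346335/(-32*(-45)*(-28)) = 571/((2*√3661)) - 346335/(-32*(-45)*(-28)) = 571*(√3661/7322) - 346335/(1440*(-28)) = 571*√3661/7322 - 346335/(-40320) = 571*√3661/7322 - 346335*(-1/40320) = 571*√3661/7322 + 23089/2688 = 23089/2688 + 571*√3661/7322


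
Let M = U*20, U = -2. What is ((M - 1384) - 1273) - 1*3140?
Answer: -5837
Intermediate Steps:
M = -40 (M = -2*20 = -40)
((M - 1384) - 1273) - 1*3140 = ((-40 - 1384) - 1273) - 1*3140 = (-1424 - 1273) - 3140 = -2697 - 3140 = -5837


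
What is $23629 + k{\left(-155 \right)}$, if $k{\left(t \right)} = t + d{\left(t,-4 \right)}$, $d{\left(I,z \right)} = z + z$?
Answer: $23466$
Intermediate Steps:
$d{\left(I,z \right)} = 2 z$
$k{\left(t \right)} = -8 + t$ ($k{\left(t \right)} = t + 2 \left(-4\right) = t - 8 = -8 + t$)
$23629 + k{\left(-155 \right)} = 23629 - 163 = 23466$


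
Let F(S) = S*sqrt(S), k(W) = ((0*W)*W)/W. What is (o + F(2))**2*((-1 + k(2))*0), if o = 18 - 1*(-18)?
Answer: 0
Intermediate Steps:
o = 36 (o = 18 + 18 = 36)
k(W) = 0 (k(W) = (0*W)/W = 0/W = 0)
F(S) = S**(3/2)
(o + F(2))**2*((-1 + k(2))*0) = (36 + 2**(3/2))**2*((-1 + 0)*0) = (36 + 2*sqrt(2))**2*(-1*0) = (36 + 2*sqrt(2))**2*0 = 0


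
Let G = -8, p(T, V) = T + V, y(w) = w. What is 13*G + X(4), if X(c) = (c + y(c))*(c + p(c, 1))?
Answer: -32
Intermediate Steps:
X(c) = 2*c*(1 + 2*c) (X(c) = (c + c)*(c + (c + 1)) = (2*c)*(c + (1 + c)) = (2*c)*(1 + 2*c) = 2*c*(1 + 2*c))
13*G + X(4) = 13*(-8) + 2*4*(1 + 2*4) = -104 + 2*4*(1 + 8) = -104 + 2*4*9 = -104 + 72 = -32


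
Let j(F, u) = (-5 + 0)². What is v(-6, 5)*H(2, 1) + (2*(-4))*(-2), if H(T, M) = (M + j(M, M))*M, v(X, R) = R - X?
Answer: 302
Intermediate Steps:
j(F, u) = 25 (j(F, u) = (-5)² = 25)
H(T, M) = M*(25 + M) (H(T, M) = (M + 25)*M = (25 + M)*M = M*(25 + M))
v(-6, 5)*H(2, 1) + (2*(-4))*(-2) = (5 - 1*(-6))*(1*(25 + 1)) + (2*(-4))*(-2) = (5 + 6)*(1*26) - 8*(-2) = 11*26 + 16 = 286 + 16 = 302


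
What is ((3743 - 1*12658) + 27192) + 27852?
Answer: 46129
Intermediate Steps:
((3743 - 1*12658) + 27192) + 27852 = ((3743 - 12658) + 27192) + 27852 = (-8915 + 27192) + 27852 = 18277 + 27852 = 46129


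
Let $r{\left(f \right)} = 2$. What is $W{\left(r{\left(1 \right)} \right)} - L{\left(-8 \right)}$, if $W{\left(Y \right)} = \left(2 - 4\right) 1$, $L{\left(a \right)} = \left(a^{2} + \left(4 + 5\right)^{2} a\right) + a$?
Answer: $590$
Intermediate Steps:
$L{\left(a \right)} = a^{2} + 82 a$ ($L{\left(a \right)} = \left(a^{2} + 9^{2} a\right) + a = \left(a^{2} + 81 a\right) + a = a^{2} + 82 a$)
$W{\left(Y \right)} = -2$ ($W{\left(Y \right)} = \left(-2\right) 1 = -2$)
$W{\left(r{\left(1 \right)} \right)} - L{\left(-8 \right)} = -2 - - 8 \left(82 - 8\right) = -2 - \left(-8\right) 74 = -2 - -592 = -2 + 592 = 590$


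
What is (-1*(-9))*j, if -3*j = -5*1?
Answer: 15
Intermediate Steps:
j = 5/3 (j = -(-5)/3 = -⅓*(-5) = 5/3 ≈ 1.6667)
(-1*(-9))*j = -1*(-9)*(5/3) = 9*(5/3) = 15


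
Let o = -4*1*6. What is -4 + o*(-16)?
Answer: 380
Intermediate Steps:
o = -24 (o = -4*6 = -24)
-4 + o*(-16) = -4 - 24*(-16) = -4 + 384 = 380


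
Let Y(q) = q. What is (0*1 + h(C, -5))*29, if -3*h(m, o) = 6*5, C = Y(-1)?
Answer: -290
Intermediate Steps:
C = -1
h(m, o) = -10 (h(m, o) = -2*5 = -⅓*30 = -10)
(0*1 + h(C, -5))*29 = (0*1 - 10)*29 = (0 - 10)*29 = -10*29 = -290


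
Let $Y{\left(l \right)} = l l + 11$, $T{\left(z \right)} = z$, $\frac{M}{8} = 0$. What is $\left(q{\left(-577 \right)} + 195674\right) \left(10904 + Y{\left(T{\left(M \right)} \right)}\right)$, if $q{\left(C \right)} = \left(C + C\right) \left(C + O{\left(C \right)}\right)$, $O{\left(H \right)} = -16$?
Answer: $9605156340$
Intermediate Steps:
$M = 0$ ($M = 8 \cdot 0 = 0$)
$q{\left(C \right)} = 2 C \left(-16 + C\right)$ ($q{\left(C \right)} = \left(C + C\right) \left(C - 16\right) = 2 C \left(-16 + C\right)$)
$Y{\left(l \right)} = 11 + l^{2}$ ($Y{\left(l \right)} = l^{2} + 11 = 11 + l^{2}$)
$\left(q{\left(-577 \right)} + 195674\right) \left(10904 + Y{\left(T{\left(M \right)} \right)}\right) = \left(2 \left(-577\right) \left(-16 - 577\right) + 195674\right) \left(10904 + \left(11 + 0^{2}\right)\right) = \left(2 \left(-577\right) \left(-593\right) + 195674\right) \left(10904 + \left(11 + 0\right)\right) = \left(684322 + 195674\right) \left(10904 + 11\right) = 879996 \cdot 10915 = 9605156340$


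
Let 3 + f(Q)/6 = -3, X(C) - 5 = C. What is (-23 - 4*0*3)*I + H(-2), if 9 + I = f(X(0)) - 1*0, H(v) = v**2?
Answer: 1039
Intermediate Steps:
X(C) = 5 + C
f(Q) = -36 (f(Q) = -18 + 6*(-3) = -18 - 18 = -36)
I = -45 (I = -9 + (-36 - 1*0) = -9 + (-36 + 0) = -9 - 36 = -45)
(-23 - 4*0*3)*I + H(-2) = (-23 - 4*0*3)*(-45) + (-2)**2 = (-23 + 0*3)*(-45) + 4 = (-23 + 0)*(-45) + 4 = -23*(-45) + 4 = 1035 + 4 = 1039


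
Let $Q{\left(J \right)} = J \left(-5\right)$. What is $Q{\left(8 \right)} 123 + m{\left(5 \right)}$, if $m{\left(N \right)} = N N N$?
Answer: $-4795$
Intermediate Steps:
$Q{\left(J \right)} = - 5 J$
$m{\left(N \right)} = N^{3}$ ($m{\left(N \right)} = N^{2} N = N^{3}$)
$Q{\left(8 \right)} 123 + m{\left(5 \right)} = \left(-5\right) 8 \cdot 123 + 5^{3} = \left(-40\right) 123 + 125 = -4920 + 125 = -4795$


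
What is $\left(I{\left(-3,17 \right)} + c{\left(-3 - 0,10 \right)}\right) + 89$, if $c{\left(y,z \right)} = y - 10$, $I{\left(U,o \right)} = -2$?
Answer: $74$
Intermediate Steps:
$c{\left(y,z \right)} = -10 + y$
$\left(I{\left(-3,17 \right)} + c{\left(-3 - 0,10 \right)}\right) + 89 = \left(-2 - 13\right) + 89 = -15 + 89 = 74$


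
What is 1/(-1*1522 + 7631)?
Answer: 1/6109 ≈ 0.00016369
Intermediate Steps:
1/(-1*1522 + 7631) = 1/(-1522 + 7631) = 1/6109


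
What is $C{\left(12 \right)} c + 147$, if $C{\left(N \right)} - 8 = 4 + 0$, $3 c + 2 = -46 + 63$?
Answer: $207$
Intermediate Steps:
$c = 5$ ($c = - \frac{2}{3} + \frac{-46 + 63}{3} = - \frac{2}{3} + \frac{1}{3} \cdot 17 = - \frac{2}{3} + \frac{17}{3} = 5$)
$C{\left(N \right)} = 12$ ($C{\left(N \right)} = 8 + \left(4 + 0\right) = 8 + 4 = 12$)
$C{\left(12 \right)} c + 147 = 12 \cdot 5 + 147 = 60 + 147 = 207$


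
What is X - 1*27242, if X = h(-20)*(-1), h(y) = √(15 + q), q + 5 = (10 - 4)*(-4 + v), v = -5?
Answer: -27242 - 2*I*√11 ≈ -27242.0 - 6.6332*I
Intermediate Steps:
q = -59 (q = -5 + (10 - 4)*(-4 - 5) = -5 + 6*(-9) = -5 - 54 = -59)
h(y) = 2*I*√11 (h(y) = √(15 - 59) = √(-44) = 2*I*√11)
X = -2*I*√11 (X = (2*I*√11)*(-1) = -2*I*√11 ≈ -6.6332*I)
X - 1*27242 = -2*I*√11 - 1*27242 = -2*I*√11 - 27242 = -27242 - 2*I*√11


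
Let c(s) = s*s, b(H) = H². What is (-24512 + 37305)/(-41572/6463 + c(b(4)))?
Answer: 82681159/1612956 ≈ 51.261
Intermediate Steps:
c(s) = s²
(-24512 + 37305)/(-41572/6463 + c(b(4))) = (-24512 + 37305)/(-41572/6463 + (4²)²) = 12793/(-41572*1/6463 + 16²) = 12793/(-41572/6463 + 256) = 12793/(1612956/6463) = 12793*(6463/1612956) = 82681159/1612956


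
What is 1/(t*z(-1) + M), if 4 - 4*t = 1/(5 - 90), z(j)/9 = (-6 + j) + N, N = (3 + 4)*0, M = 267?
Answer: 340/69297 ≈ 0.0049064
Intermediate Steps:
N = 0 (N = 7*0 = 0)
z(j) = -54 + 9*j (z(j) = 9*((-6 + j) + 0) = 9*(-6 + j) = -54 + 9*j)
t = 341/340 (t = 1 - 1/(4*(5 - 90)) = 1 - ¼/(-85) = 1 - ¼*(-1/85) = 1 + 1/340 = 341/340 ≈ 1.0029)
1/(t*z(-1) + M) = 1/(341*(-54 + 9*(-1))/340 + 267) = 1/(341*(-54 - 9)/340 + 267) = 1/((341/340)*(-63) + 267) = 1/(-21483/340 + 267) = 1/(69297/340) = 340/69297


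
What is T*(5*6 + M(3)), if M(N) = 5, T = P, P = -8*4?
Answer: -1120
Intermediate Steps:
P = -32
T = -32
T*(5*6 + M(3)) = -32*(5*6 + 5) = -32*(30 + 5) = -32*35 = -1120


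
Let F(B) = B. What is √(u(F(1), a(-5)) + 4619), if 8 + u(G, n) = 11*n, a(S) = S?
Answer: 2*√1139 ≈ 67.498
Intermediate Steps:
u(G, n) = -8 + 11*n
√(u(F(1), a(-5)) + 4619) = √((-8 + 11*(-5)) + 4619) = √((-8 - 55) + 4619) = √(-63 + 4619) = √4556 = 2*√1139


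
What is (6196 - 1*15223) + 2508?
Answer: -6519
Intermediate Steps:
(6196 - 1*15223) + 2508 = (6196 - 15223) + 2508 = -9027 + 2508 = -6519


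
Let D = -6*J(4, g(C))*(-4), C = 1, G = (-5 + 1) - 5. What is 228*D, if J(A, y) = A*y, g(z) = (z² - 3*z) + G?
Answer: -240768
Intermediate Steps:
G = -9 (G = -4 - 5 = -9)
g(z) = -9 + z² - 3*z (g(z) = (z² - 3*z) - 9 = -9 + z² - 3*z)
D = -1056 (D = -24*(-9 + 1² - 3*1)*(-4) = -24*(-9 + 1 - 3)*(-4) = -24*(-11)*(-4) = -6*(-44)*(-4) = 264*(-4) = -1056)
228*D = 228*(-1056) = -240768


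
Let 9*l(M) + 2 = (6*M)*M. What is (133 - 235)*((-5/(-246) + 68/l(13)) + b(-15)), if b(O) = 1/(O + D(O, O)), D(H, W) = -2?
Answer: -599113/10373 ≈ -57.757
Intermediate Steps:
l(M) = -2/9 + 2*M²/3 (l(M) = -2/9 + ((6*M)*M)/9 = -2/9 + (6*M²)/9 = -2/9 + 2*M²/3)
b(O) = 1/(-2 + O) (b(O) = 1/(O - 2) = 1/(-2 + O))
(133 - 235)*((-5/(-246) + 68/l(13)) + b(-15)) = (133 - 235)*((-5/(-246) + 68/(-2/9 + (⅔)*13²)) + 1/(-2 - 15)) = -102*((-5*(-1/246) + 68/(-2/9 + (⅔)*169)) + 1/(-17)) = -102*((5/246 + 68/(-2/9 + 338/3)) - 1/17) = -102*((5/246 + 68/(1012/9)) - 1/17) = -102*((5/246 + 68*(9/1012)) - 1/17) = -102*((5/246 + 153/253) - 1/17) = -102*(38903/62238 - 1/17) = -102*599113/1058046 = -599113/10373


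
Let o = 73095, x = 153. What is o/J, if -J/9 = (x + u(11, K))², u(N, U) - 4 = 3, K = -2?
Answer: -4873/15360 ≈ -0.31725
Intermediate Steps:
u(N, U) = 7 (u(N, U) = 4 + 3 = 7)
J = -230400 (J = -9*(153 + 7)² = -9*160² = -9*25600 = -230400)
o/J = 73095/(-230400) = 73095*(-1/230400) = -4873/15360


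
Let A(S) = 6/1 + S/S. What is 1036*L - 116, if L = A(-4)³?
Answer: 355232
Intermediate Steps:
A(S) = 7 (A(S) = 6*1 + 1 = 6 + 1 = 7)
L = 343 (L = 7³ = 343)
1036*L - 116 = 1036*343 - 116 = 355348 - 116 = 355232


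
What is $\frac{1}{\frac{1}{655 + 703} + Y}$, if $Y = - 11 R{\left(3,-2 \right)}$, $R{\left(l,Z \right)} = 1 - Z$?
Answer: $- \frac{1358}{44813} \approx -0.030304$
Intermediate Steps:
$Y = -33$ ($Y = - 11 \left(1 - -2\right) = - 11 \left(1 + 2\right) = \left(-11\right) 3 = -33$)
$\frac{1}{\frac{1}{655 + 703} + Y} = \frac{1}{\frac{1}{655 + 703} - 33} = \frac{1}{\frac{1}{1358} - 33} = \frac{1}{- \frac{44813}{1358}} = - \frac{1358}{44813}$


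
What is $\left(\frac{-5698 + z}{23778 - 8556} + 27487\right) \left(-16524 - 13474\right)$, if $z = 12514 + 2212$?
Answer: $- \frac{6275823713858}{7611} \approx -8.2457 \cdot 10^{8}$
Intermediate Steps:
$z = 14726$
$\left(\frac{-5698 + z}{23778 - 8556} + 27487\right) \left(-16524 - 13474\right) = \left(\frac{-5698 + 14726}{23778 - 8556} + 27487\right) \left(-16524 - 13474\right) = \left(\frac{9028}{15222} + 27487\right) \left(-29998\right) = \left(9028 \cdot \frac{1}{15222} + 27487\right) \left(-29998\right) = \left(\frac{4514}{7611} + 27487\right) \left(-29998\right) = \frac{209208071}{7611} \left(-29998\right) = - \frac{6275823713858}{7611}$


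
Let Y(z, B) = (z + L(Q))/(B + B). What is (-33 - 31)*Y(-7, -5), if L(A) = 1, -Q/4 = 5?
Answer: -192/5 ≈ -38.400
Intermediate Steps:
Q = -20 (Q = -4*5 = -20)
Y(z, B) = (1 + z)/(2*B) (Y(z, B) = (z + 1)/(B + B) = (1 + z)/((2*B)) = (1 + z)*(1/(2*B)) = (1 + z)/(2*B))
(-33 - 31)*Y(-7, -5) = (-33 - 31)*((1/2)*(1 - 7)/(-5)) = -32*(-1)*(-6)/5 = -64*3/5 = -192/5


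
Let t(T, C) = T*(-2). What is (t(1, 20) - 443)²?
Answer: 198025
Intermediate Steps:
t(T, C) = -2*T
(t(1, 20) - 443)² = (-2*1 - 443)² = (-2 - 443)² = (-445)² = 198025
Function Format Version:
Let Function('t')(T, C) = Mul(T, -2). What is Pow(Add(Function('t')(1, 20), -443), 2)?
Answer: 198025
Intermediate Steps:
Function('t')(T, C) = Mul(-2, T)
Pow(Add(Function('t')(1, 20), -443), 2) = Pow(Add(Mul(-2, 1), -443), 2) = Pow(Add(-2, -443), 2) = Pow(-445, 2) = 198025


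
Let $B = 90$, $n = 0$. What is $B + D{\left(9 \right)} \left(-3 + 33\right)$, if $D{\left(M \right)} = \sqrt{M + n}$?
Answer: $180$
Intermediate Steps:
$D{\left(M \right)} = \sqrt{M}$ ($D{\left(M \right)} = \sqrt{M + 0} = \sqrt{M}$)
$B + D{\left(9 \right)} \left(-3 + 33\right) = 90 + \sqrt{9} \left(-3 + 33\right) = 90 + 3 \cdot 30 = 90 + 90 = 180$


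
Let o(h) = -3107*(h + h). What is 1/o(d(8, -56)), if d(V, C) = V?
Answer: -1/49712 ≈ -2.0116e-5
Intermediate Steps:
o(h) = -6214*h
1/o(d(8, -56)) = 1/(-6214*8) = 1/(-49712) = -1/49712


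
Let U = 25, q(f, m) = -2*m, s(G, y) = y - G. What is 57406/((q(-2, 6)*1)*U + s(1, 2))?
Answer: -57406/299 ≈ -191.99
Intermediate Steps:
57406/((q(-2, 6)*1)*U + s(1, 2)) = 57406/((-2*6*1)*25 + (2 - 1*1)) = 57406/(-12*1*25 + (2 - 1)) = 57406/(-12*25 + 1) = 57406/(-300 + 1) = 57406/(-299) = 57406*(-1/299) = -57406/299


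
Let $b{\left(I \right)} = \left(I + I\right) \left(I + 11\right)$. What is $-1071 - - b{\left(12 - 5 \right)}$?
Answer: $-819$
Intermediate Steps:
$b{\left(I \right)} = 2 I \left(11 + I\right)$
$-1071 - - b{\left(12 - 5 \right)} = -1071 - - 2 \left(12 - 5\right) \left(11 + \left(12 - 5\right)\right) = -1071 - - 2 \cdot 7 \left(11 + 7\right) = -1071 - - 2 \cdot 7 \cdot 18 = -1071 - \left(-1\right) 252 = -1071 - -252 = -1071 + 252 = -819$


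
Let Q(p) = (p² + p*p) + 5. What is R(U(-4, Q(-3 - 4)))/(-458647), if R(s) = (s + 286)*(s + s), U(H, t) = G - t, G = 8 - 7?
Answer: 37536/458647 ≈ 0.081841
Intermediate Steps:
Q(p) = 5 + 2*p² (Q(p) = (p² + p²) + 5 = 2*p² + 5 = 5 + 2*p²)
G = 1
U(H, t) = 1 - t
R(s) = 2*s*(286 + s) (R(s) = (286 + s)*(2*s) = 2*s*(286 + s))
R(U(-4, Q(-3 - 4)))/(-458647) = (2*(1 - (5 + 2*(-3 - 4)²))*(286 + (1 - (5 + 2*(-3 - 4)²))))/(-458647) = (2*(1 - (5 + 2*(-7)²))*(286 + (1 - (5 + 2*(-7)²))))*(-1/458647) = (2*(1 - (5 + 2*49))*(286 + (1 - (5 + 2*49))))*(-1/458647) = (2*(1 - (5 + 98))*(286 + (1 - (5 + 98))))*(-1/458647) = (2*(1 - 1*103)*(286 + (1 - 1*103)))*(-1/458647) = (2*(1 - 103)*(286 + (1 - 103)))*(-1/458647) = (2*(-102)*(286 - 102))*(-1/458647) = (2*(-102)*184)*(-1/458647) = -37536*(-1/458647) = 37536/458647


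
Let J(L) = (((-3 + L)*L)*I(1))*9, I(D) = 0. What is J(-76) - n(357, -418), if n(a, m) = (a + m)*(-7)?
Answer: -427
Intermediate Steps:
n(a, m) = -7*a - 7*m
J(L) = 0 (J(L) = (((-3 + L)*L)*0)*9 = ((L*(-3 + L))*0)*9 = 0*9 = 0)
J(-76) - n(357, -418) = 0 - (-7*357 - 7*(-418)) = 0 - (-2499 + 2926) = 0 - 1*427 = 0 - 427 = -427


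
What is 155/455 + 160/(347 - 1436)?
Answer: 19199/99099 ≈ 0.19374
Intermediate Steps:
155/455 + 160/(347 - 1436) = 155*(1/455) + 160/(-1089) = 31/91 + 160*(-1/1089) = 31/91 - 160/1089 = 19199/99099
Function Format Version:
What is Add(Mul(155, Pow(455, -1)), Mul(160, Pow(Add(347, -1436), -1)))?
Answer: Rational(19199, 99099) ≈ 0.19374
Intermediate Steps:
Add(Mul(155, Pow(455, -1)), Mul(160, Pow(Add(347, -1436), -1))) = Add(Mul(155, Rational(1, 455)), Mul(160, Pow(-1089, -1))) = Add(Rational(31, 91), Mul(160, Rational(-1, 1089))) = Add(Rational(31, 91), Rational(-160, 1089)) = Rational(19199, 99099)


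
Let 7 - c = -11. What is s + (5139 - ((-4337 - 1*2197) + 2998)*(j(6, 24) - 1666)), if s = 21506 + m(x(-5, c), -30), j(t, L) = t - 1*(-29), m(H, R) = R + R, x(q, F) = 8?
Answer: -5740631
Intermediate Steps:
c = 18 (c = 7 - 1*(-11) = 7 + 11 = 18)
m(H, R) = 2*R
j(t, L) = 29 + t (j(t, L) = t + 29 = 29 + t)
s = 21446 (s = 21506 + 2*(-30) = 21506 - 60 = 21446)
s + (5139 - ((-4337 - 1*2197) + 2998)*(j(6, 24) - 1666)) = 21446 + (5139 - ((-4337 - 1*2197) + 2998)*((29 + 6) - 1666)) = 21446 + (5139 - ((-4337 - 2197) + 2998)*(35 - 1666)) = 21446 + (5139 - (-6534 + 2998)*(-1631)) = 21446 + (5139 - (-3536)*(-1631)) = 21446 + (5139 - 1*5767216) = 21446 + (5139 - 5767216) = 21446 - 5762077 = -5740631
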